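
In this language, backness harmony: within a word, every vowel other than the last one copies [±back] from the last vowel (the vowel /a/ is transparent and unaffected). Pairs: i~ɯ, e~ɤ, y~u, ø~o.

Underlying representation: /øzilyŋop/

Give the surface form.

[ozɯluŋop]

/ø/ harmonizes with /o/ ([+back]) → [o]
/i/ harmonizes with /o/ ([+back]) → [ɯ]
/y/ harmonizes with /o/ ([+back]) → [u]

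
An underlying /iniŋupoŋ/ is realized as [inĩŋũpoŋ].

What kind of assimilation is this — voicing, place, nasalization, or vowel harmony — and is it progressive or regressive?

nasalization, progressive

/i/→[ĩ] /u/→[ũ].
Each target copies a feature from the preceding segment, so the direction is progressive.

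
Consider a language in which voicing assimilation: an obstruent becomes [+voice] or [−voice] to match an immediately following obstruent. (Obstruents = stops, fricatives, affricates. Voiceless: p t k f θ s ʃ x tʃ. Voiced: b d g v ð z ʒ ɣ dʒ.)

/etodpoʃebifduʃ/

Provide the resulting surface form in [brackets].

/d/ before /p/ (voiceless) → [t]
/f/ before /d/ (voiced) → [v]

[etotpoʃebivduʃ]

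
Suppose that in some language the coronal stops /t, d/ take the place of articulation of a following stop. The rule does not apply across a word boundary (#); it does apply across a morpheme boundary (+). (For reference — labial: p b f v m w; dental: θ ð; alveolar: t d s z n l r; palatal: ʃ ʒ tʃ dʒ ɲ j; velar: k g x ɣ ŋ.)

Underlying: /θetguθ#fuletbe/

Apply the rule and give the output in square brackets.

[θekguθ#fulepbe]

/t/ before /g/ (velar) → [k]
/t/ before /b/ (labial) → [p]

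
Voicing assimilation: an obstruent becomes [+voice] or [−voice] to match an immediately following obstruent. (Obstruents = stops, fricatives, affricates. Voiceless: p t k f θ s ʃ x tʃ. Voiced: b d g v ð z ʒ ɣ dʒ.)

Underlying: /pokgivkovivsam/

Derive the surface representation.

[poggifkovifsam]

/k/ before /g/ (voiced) → [g]
/v/ before /k/ (voiceless) → [f]
/v/ before /s/ (voiceless) → [f]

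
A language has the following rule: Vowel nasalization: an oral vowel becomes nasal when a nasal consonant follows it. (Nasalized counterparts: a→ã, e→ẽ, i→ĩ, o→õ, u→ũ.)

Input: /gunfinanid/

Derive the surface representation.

[gũnfĩnãnid]

/u/ before nasal /n/ → [ũ]
/i/ before nasal /n/ → [ĩ]
/a/ before nasal /n/ → [ã]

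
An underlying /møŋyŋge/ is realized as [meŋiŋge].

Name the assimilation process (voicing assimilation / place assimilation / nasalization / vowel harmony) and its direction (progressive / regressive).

vowel harmony, regressive

/ø/→[e] /y/→[i].
Vowels agree with the last vowel, so the harmony is regressive.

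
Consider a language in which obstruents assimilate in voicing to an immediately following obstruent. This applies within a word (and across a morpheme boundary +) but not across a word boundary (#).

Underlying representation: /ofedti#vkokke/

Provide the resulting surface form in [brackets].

[ofetti#fkokke]

/d/ before /t/ (voiceless) → [t]
/v/ before /k/ (voiceless) → [f]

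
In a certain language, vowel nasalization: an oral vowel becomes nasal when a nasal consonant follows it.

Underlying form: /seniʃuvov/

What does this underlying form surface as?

/e/ before nasal /n/ → [ẽ]

[sẽniʃuvov]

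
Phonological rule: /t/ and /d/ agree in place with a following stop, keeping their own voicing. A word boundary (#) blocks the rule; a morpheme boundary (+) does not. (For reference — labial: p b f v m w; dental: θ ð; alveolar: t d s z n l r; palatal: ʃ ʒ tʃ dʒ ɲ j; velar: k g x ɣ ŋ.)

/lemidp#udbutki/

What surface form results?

[lemibp#ubbukki]

/d/ before /p/ (labial) → [b]
/d/ before /b/ (labial) → [b]
/t/ before /k/ (velar) → [k]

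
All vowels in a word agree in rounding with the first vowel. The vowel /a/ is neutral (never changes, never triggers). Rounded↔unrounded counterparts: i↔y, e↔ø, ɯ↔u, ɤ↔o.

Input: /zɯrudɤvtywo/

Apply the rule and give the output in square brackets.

/u/ harmonizes with /ɯ/ ([-round]) → [ɯ]
/y/ harmonizes with /ɯ/ ([-round]) → [i]
/o/ harmonizes with /ɯ/ ([-round]) → [ɤ]

[zɯrɯdɤvtiwɤ]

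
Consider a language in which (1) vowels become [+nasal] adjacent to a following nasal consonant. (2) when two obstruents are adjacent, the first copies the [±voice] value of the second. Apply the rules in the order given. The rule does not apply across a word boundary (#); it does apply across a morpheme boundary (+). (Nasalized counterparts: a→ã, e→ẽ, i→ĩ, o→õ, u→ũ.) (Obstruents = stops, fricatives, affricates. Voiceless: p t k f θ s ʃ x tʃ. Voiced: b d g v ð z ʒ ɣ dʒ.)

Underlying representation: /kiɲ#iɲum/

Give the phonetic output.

Rule 1: /i/ before nasal /ɲ/ → [ĩ]
Rule 1: /i/ before nasal /ɲ/ → [ĩ]
Rule 1: /u/ before nasal /m/ → [ũ]
After rule 1: kĩɲ#ĩɲũm
Rule 2: no segment meets the rule's conditions; no change.

[kĩɲ#ĩɲũm]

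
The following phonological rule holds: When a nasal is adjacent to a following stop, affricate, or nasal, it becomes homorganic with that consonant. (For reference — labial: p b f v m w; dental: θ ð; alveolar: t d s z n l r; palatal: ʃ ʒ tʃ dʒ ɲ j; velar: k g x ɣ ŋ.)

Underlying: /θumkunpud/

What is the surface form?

/m/ before /k/ (velar) → [ŋ]
/n/ before /p/ (labial) → [m]

[θuŋkumpud]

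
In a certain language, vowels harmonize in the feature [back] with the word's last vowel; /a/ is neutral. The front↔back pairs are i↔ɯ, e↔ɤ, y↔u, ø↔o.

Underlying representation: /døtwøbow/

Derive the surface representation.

[dotwobow]

/ø/ harmonizes with /o/ ([+back]) → [o]
/ø/ harmonizes with /o/ ([+back]) → [o]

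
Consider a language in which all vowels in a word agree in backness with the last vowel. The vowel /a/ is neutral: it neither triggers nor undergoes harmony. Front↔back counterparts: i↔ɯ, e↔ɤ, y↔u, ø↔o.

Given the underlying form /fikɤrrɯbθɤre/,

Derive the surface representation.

[fikerribθere]

/ɤ/ harmonizes with /e/ ([-back]) → [e]
/ɯ/ harmonizes with /e/ ([-back]) → [i]
/ɤ/ harmonizes with /e/ ([-back]) → [e]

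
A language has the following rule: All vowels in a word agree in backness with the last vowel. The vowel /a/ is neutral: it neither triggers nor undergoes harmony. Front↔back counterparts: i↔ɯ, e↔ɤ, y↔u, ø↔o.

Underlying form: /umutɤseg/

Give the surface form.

/u/ harmonizes with /e/ ([-back]) → [y]
/u/ harmonizes with /e/ ([-back]) → [y]
/ɤ/ harmonizes with /e/ ([-back]) → [e]

[ymyteseg]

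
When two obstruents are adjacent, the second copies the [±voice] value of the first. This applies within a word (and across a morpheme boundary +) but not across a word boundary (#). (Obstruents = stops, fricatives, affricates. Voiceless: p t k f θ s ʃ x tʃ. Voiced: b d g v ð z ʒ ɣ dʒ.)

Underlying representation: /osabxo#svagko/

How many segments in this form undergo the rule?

3

/x/ after /b/ (voiced) → [ɣ]
/v/ after /s/ (voiceless) → [f]
/k/ after /g/ (voiced) → [g]
3 segments change.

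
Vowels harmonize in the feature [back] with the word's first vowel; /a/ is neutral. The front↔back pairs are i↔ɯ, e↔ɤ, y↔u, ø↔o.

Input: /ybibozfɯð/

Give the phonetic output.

[ybibøzfið]

/o/ harmonizes with /y/ ([-back]) → [ø]
/ɯ/ harmonizes with /y/ ([-back]) → [i]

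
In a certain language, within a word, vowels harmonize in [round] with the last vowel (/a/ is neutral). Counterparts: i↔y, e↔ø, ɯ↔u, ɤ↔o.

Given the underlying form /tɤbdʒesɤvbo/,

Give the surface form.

[tobdʒøsovbo]

/ɤ/ harmonizes with /o/ ([+round]) → [o]
/e/ harmonizes with /o/ ([+round]) → [ø]
/ɤ/ harmonizes with /o/ ([+round]) → [o]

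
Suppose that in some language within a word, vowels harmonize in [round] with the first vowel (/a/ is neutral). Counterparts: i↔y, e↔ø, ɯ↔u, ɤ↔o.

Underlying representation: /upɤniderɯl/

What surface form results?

/ɤ/ harmonizes with /u/ ([+round]) → [o]
/i/ harmonizes with /u/ ([+round]) → [y]
/e/ harmonizes with /u/ ([+round]) → [ø]
/ɯ/ harmonizes with /u/ ([+round]) → [u]

[uponydørul]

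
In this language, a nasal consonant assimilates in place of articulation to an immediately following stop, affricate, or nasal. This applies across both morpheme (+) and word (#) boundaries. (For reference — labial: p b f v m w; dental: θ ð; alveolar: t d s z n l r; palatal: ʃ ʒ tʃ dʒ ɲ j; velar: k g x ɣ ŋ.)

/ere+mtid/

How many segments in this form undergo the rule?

/m/ before /t/ (alveolar) → [n]
1 segment changes.

1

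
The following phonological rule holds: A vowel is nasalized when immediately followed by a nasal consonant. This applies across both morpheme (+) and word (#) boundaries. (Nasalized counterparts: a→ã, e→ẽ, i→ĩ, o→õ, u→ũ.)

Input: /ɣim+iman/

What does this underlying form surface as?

/i/ before nasal /m/ → [ĩ]
/i/ before nasal /m/ → [ĩ]
/a/ before nasal /n/ → [ã]

[ɣĩm+ĩmãn]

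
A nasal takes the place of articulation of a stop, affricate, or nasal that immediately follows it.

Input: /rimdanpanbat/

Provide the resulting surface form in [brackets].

[rindampambat]

/m/ before /d/ (alveolar) → [n]
/n/ before /p/ (labial) → [m]
/n/ before /b/ (labial) → [m]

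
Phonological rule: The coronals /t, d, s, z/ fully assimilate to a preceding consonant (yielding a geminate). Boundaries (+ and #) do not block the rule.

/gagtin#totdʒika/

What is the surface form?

[gaggin#notdʒika]

/t/ after /g/ → [g] (total assimilation)
/t/ after /n/ → [n] (total assimilation)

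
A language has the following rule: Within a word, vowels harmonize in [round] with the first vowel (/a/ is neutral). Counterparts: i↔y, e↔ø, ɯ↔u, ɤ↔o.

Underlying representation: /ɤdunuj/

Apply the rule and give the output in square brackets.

/u/ harmonizes with /ɤ/ ([-round]) → [ɯ]
/u/ harmonizes with /ɤ/ ([-round]) → [ɯ]

[ɤdɯnɯj]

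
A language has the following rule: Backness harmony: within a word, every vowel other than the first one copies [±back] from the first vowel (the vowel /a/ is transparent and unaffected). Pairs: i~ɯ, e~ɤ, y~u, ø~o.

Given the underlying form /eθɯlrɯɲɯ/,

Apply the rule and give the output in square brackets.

[eθilriɲi]

/ɯ/ harmonizes with /e/ ([-back]) → [i]
/ɯ/ harmonizes with /e/ ([-back]) → [i]
/ɯ/ harmonizes with /e/ ([-back]) → [i]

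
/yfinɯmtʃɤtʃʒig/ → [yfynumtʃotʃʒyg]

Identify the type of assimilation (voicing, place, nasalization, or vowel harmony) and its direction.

/i/→[y] /ɯ/→[u] /ɤ/→[o] /i/→[y].
Vowels agree with the first vowel, so the harmony is progressive.

vowel harmony, progressive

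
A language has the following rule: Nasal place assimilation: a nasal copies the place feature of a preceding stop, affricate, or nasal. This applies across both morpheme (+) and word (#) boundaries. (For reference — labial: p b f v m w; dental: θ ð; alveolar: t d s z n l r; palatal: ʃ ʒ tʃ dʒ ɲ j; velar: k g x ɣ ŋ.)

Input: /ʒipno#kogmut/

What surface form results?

[ʒipmo#kogŋut]

/n/ after /p/ (labial) → [m]
/m/ after /g/ (velar) → [ŋ]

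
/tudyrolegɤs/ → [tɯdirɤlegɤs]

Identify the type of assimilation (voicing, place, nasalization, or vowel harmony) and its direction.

/u/→[ɯ] /y/→[i] /o/→[ɤ].
Vowels agree with the last vowel, so the harmony is regressive.

vowel harmony, regressive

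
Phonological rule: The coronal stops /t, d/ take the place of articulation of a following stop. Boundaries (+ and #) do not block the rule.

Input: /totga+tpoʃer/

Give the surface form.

[tokga+ppoʃer]

/t/ before /g/ (velar) → [k]
/t/ before /p/ (labial) → [p]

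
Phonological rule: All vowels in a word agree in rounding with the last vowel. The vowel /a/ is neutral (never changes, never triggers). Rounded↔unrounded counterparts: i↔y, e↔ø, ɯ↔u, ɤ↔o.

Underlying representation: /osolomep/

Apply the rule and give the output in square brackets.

[ɤsɤlɤmep]

/o/ harmonizes with /e/ ([-round]) → [ɤ]
/o/ harmonizes with /e/ ([-round]) → [ɤ]
/o/ harmonizes with /e/ ([-round]) → [ɤ]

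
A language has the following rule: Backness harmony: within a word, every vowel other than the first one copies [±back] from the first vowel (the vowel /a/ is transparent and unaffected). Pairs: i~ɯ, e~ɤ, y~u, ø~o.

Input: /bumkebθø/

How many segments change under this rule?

2

/e/ harmonizes with /u/ ([+back]) → [ɤ]
/ø/ harmonizes with /u/ ([+back]) → [o]
2 segments change.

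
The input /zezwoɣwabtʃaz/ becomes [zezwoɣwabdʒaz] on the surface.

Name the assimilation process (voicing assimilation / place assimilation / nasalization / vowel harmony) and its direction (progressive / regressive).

/tʃ/→[dʒ].
Each target copies a feature from the preceding segment, so the direction is progressive.

voicing assimilation, progressive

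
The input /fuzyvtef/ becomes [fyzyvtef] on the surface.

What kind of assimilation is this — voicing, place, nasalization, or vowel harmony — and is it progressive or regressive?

vowel harmony, regressive

/u/→[y].
Vowels agree with the last vowel, so the harmony is regressive.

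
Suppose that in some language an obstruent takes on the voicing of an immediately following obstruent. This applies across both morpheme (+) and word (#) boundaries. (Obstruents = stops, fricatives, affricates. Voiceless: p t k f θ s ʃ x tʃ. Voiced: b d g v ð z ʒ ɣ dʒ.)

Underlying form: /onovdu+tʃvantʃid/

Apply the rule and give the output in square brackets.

[onovdu+dʒvantʃid]

/tʃ/ before /v/ (voiced) → [dʒ]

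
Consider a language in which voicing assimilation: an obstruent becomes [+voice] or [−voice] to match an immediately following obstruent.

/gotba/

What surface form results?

[godba]

/t/ before /b/ (voiced) → [d]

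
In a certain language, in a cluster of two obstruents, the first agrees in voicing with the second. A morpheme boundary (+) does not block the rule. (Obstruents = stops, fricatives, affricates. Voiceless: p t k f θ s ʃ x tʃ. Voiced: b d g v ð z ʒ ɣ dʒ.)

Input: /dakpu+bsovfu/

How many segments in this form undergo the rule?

2

/b/ before /s/ (voiceless) → [p]
/v/ before /f/ (voiceless) → [f]
2 segments change.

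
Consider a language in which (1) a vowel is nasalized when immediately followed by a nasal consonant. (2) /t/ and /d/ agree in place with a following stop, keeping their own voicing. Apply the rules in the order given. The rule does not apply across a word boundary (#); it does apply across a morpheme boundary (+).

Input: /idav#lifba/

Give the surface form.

Rule 1: no segment meets the rule's conditions; no change.
After rule 1: idav#lifba
Rule 2: no segment meets the rule's conditions; no change.

[idav#lifba]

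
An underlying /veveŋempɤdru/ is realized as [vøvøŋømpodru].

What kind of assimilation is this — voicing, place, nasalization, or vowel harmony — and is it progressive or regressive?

/e/→[ø] /e/→[ø] /e/→[ø] /ɤ/→[o].
Vowels agree with the last vowel, so the harmony is regressive.

vowel harmony, regressive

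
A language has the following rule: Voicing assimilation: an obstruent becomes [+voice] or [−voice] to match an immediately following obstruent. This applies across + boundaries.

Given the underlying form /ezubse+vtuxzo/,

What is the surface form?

/b/ before /s/ (voiceless) → [p]
/v/ before /t/ (voiceless) → [f]
/x/ before /z/ (voiced) → [ɣ]

[ezupse+ftuɣzo]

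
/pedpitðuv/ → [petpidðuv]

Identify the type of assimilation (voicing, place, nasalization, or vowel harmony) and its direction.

/d/→[t] /t/→[d].
Each target copies a feature from the following segment, so the direction is regressive.

voicing assimilation, regressive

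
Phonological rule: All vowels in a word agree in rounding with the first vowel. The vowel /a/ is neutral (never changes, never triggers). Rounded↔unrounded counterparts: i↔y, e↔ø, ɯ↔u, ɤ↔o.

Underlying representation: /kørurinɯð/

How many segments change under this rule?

2

/i/ harmonizes with /ø/ ([+round]) → [y]
/ɯ/ harmonizes with /ø/ ([+round]) → [u]
2 segments change.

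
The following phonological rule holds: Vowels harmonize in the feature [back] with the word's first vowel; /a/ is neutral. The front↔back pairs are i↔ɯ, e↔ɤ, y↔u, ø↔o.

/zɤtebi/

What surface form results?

[zɤtɤbɯ]

/e/ harmonizes with /ɤ/ ([+back]) → [ɤ]
/i/ harmonizes with /ɤ/ ([+back]) → [ɯ]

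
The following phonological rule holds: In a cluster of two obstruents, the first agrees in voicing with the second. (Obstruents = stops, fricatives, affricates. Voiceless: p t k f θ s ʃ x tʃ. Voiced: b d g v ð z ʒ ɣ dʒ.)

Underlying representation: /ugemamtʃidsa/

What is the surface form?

[ugemamtʃitsa]

/d/ before /s/ (voiceless) → [t]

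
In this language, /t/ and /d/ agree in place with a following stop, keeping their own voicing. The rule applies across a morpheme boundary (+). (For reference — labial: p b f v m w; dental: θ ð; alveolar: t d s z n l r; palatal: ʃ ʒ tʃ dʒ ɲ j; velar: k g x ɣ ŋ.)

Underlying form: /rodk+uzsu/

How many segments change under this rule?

1

/d/ before /k/ (velar) → [g]
1 segment changes.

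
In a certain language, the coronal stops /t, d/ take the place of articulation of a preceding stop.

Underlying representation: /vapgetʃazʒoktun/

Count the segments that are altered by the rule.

/t/ after /k/ (velar) → [k]
1 segment changes.

1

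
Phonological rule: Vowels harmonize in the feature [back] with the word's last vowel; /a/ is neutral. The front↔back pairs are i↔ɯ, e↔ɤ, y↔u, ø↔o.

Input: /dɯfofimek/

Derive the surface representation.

[diføfimek]

/ɯ/ harmonizes with /e/ ([-back]) → [i]
/o/ harmonizes with /e/ ([-back]) → [ø]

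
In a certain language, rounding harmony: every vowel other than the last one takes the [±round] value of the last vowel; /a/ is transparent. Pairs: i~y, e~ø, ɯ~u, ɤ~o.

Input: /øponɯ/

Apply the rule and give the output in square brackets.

/ø/ harmonizes with /ɯ/ ([-round]) → [e]
/o/ harmonizes with /ɯ/ ([-round]) → [ɤ]

[epɤnɯ]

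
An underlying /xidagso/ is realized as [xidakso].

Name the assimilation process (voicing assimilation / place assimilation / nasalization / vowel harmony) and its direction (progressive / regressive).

/g/→[k].
Each target copies a feature from the following segment, so the direction is regressive.

voicing assimilation, regressive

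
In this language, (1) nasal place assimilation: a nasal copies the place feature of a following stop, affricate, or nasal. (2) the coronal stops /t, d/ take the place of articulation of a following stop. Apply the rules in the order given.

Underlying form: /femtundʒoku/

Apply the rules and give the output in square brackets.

Rule 1: /m/ before /t/ (alveolar) → [n]
Rule 1: /n/ before /dʒ/ (palatal) → [ɲ]
After rule 1: fentuɲdʒoku
Rule 2: no segment meets the rule's conditions; no change.

[fentuɲdʒoku]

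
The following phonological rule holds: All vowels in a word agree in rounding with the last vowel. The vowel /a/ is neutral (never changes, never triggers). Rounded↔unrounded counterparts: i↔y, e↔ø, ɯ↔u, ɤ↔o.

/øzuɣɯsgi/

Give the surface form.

[ezɯɣɯsgi]

/ø/ harmonizes with /i/ ([-round]) → [e]
/u/ harmonizes with /i/ ([-round]) → [ɯ]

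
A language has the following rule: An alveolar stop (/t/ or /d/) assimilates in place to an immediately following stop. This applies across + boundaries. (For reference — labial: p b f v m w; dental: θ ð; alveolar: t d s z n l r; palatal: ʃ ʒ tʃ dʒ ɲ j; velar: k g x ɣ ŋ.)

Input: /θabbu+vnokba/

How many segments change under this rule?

No segment meets the rule's conditions.

0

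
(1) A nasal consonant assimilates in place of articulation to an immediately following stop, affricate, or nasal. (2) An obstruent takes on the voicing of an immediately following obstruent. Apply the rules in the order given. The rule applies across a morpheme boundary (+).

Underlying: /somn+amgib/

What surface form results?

Rule 1: /m/ before /n/ (alveolar) → [n]
Rule 1: /m/ before /g/ (velar) → [ŋ]
After rule 1: sonn+aŋgib
Rule 2: no segment meets the rule's conditions; no change.

[sonn+aŋgib]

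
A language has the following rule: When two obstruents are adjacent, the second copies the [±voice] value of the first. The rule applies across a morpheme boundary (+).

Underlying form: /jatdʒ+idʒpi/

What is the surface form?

/dʒ/ after /t/ (voiceless) → [tʃ]
/p/ after /dʒ/ (voiced) → [b]

[jattʃ+idʒbi]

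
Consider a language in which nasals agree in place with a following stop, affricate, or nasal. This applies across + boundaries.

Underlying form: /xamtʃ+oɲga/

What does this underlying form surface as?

[xaɲtʃ+oŋga]

/m/ before /tʃ/ (palatal) → [ɲ]
/ɲ/ before /g/ (velar) → [ŋ]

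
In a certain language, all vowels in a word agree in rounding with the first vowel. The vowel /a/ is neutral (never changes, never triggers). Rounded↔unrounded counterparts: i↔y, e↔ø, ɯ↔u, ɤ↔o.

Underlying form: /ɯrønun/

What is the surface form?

[ɯrenɯn]

/ø/ harmonizes with /ɯ/ ([-round]) → [e]
/u/ harmonizes with /ɯ/ ([-round]) → [ɯ]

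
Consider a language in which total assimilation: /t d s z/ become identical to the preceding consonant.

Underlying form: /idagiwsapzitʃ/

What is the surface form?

[idagiwwappitʃ]

/s/ after /w/ → [w] (total assimilation)
/z/ after /p/ → [p] (total assimilation)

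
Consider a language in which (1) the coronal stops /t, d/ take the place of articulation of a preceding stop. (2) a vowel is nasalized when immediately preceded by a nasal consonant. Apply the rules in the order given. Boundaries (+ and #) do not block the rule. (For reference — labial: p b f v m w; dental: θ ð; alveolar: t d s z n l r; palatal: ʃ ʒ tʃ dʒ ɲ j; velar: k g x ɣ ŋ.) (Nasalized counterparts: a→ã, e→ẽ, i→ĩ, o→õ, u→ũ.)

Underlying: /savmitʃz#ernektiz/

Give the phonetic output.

Rule 1: /t/ after /k/ (velar) → [k]
After rule 1: savmitʃz#ernekkiz
Rule 2: /i/ after nasal /m/ → [ĩ]
Rule 2: /e/ after nasal /n/ → [ẽ]

[savmĩtʃz#ernẽkkiz]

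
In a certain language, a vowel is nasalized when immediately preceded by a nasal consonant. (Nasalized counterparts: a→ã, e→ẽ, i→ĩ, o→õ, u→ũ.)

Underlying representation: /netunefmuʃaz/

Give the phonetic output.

/e/ after nasal /n/ → [ẽ]
/e/ after nasal /n/ → [ẽ]
/u/ after nasal /m/ → [ũ]

[nẽtunẽfmũʃaz]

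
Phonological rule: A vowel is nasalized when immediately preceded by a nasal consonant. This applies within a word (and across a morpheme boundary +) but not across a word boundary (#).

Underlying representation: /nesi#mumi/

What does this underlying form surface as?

[nẽsi#mũmĩ]

/e/ after nasal /n/ → [ẽ]
/u/ after nasal /m/ → [ũ]
/i/ after nasal /m/ → [ĩ]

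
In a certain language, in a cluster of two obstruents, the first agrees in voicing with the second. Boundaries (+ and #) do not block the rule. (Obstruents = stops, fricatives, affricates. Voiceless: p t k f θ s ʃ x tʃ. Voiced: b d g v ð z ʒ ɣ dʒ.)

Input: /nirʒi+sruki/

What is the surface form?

no segment meets the rule's conditions; no change.

[nirʒi+sruki]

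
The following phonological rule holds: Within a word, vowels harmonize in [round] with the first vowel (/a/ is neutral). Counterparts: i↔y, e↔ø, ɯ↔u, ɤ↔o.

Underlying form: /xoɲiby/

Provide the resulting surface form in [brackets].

[xoɲyby]

/i/ harmonizes with /o/ ([+round]) → [y]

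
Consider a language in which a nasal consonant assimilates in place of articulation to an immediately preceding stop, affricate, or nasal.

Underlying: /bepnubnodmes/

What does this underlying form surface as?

/n/ after /p/ (labial) → [m]
/n/ after /b/ (labial) → [m]
/m/ after /d/ (alveolar) → [n]

[bepmubmodnes]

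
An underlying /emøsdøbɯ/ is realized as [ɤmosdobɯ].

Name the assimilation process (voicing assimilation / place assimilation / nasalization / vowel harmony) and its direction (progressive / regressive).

vowel harmony, regressive

/e/→[ɤ] /ø/→[o] /ø/→[o].
Vowels agree with the last vowel, so the harmony is regressive.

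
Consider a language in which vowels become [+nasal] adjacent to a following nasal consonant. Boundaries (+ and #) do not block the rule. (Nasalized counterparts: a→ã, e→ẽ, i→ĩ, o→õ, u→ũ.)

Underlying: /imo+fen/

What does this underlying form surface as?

[ĩmo+fẽn]

/i/ before nasal /m/ → [ĩ]
/e/ before nasal /n/ → [ẽ]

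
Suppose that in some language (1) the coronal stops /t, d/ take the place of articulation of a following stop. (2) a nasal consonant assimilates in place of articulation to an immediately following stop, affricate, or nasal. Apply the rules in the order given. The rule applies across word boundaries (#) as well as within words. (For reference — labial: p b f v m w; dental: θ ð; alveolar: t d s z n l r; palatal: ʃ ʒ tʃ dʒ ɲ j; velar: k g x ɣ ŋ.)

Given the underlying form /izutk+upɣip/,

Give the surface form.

[izukk+upɣip]

Rule 1: /t/ before /k/ (velar) → [k]
After rule 1: izukk+upɣip
Rule 2: no segment meets the rule's conditions; no change.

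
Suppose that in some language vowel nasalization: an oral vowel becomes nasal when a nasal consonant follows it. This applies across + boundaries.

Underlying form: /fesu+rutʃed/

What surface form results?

[fesu+rutʃed]

no segment meets the rule's conditions; no change.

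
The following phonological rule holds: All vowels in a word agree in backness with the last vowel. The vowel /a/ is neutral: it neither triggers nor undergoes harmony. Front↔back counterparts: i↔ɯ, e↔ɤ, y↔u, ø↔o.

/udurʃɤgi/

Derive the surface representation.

[ydyrʃegi]

/u/ harmonizes with /i/ ([-back]) → [y]
/u/ harmonizes with /i/ ([-back]) → [y]
/ɤ/ harmonizes with /i/ ([-back]) → [e]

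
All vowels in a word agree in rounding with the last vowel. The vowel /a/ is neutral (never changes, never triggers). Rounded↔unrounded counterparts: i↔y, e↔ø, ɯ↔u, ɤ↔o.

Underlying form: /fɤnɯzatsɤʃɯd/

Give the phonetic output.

no segment meets the rule's conditions; no change.

[fɤnɯzatsɤʃɯd]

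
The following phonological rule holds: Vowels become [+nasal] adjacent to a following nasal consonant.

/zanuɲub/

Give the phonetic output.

[zãnũɲub]

/a/ before nasal /n/ → [ã]
/u/ before nasal /ɲ/ → [ũ]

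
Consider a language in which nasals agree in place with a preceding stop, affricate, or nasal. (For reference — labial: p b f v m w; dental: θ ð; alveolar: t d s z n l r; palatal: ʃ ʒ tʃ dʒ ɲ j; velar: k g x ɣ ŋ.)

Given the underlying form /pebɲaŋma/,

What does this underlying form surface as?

/ɲ/ after /b/ (labial) → [m]
/m/ after /ŋ/ (velar) → [ŋ]

[pebmaŋŋa]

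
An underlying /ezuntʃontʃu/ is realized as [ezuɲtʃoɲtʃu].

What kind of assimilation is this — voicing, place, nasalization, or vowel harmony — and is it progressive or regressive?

place assimilation, regressive

/n/→[ɲ] /n/→[ɲ].
Each target copies a feature from the following segment, so the direction is regressive.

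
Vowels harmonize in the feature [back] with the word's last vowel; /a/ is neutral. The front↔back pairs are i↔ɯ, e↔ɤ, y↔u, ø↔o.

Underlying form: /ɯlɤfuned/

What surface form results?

/ɯ/ harmonizes with /e/ ([-back]) → [i]
/ɤ/ harmonizes with /e/ ([-back]) → [e]
/u/ harmonizes with /e/ ([-back]) → [y]

[ilefyned]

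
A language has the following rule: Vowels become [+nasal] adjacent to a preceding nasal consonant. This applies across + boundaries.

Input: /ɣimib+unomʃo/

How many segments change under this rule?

/i/ after nasal /m/ → [ĩ]
/o/ after nasal /n/ → [õ]
2 segments change.

2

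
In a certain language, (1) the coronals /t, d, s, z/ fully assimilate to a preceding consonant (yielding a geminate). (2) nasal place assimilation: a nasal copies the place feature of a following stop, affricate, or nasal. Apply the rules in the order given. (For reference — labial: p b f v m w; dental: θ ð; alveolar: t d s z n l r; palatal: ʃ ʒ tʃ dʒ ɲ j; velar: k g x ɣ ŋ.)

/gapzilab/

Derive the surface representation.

[gappilab]

Rule 1: /z/ after /p/ → [p] (total assimilation)
After rule 1: gappilab
Rule 2: no segment meets the rule's conditions; no change.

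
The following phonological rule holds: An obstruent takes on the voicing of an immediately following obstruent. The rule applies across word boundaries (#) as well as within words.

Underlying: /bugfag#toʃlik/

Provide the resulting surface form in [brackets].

[bukfak#toʃlik]

/g/ before /f/ (voiceless) → [k]
/g/ before /t/ (voiceless) → [k]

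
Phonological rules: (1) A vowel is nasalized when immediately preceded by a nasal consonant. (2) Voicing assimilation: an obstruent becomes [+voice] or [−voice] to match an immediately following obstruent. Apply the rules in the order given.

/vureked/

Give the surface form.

[vureked]

Rule 1: no segment meets the rule's conditions; no change.
After rule 1: vureked
Rule 2: no segment meets the rule's conditions; no change.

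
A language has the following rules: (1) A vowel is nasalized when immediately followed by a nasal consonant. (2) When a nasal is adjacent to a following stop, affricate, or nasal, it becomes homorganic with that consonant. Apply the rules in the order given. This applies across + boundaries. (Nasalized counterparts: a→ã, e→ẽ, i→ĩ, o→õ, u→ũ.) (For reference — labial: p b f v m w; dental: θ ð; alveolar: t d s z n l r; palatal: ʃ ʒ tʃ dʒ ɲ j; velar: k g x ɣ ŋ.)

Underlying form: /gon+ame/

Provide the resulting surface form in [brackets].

Rule 1: /o/ before nasal /n/ → [õ]
Rule 1: /a/ before nasal /m/ → [ã]
After rule 1: gõn+ãme
Rule 2: no segment meets the rule's conditions; no change.

[gõn+ãme]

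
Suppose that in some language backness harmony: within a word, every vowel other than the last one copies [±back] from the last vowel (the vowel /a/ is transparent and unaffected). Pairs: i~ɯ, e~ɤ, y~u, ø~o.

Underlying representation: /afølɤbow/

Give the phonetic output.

[afolɤbow]

/ø/ harmonizes with /o/ ([+back]) → [o]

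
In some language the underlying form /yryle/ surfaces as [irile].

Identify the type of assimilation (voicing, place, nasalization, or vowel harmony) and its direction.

vowel harmony, regressive

/y/→[i] /y/→[i].
Vowels agree with the last vowel, so the harmony is regressive.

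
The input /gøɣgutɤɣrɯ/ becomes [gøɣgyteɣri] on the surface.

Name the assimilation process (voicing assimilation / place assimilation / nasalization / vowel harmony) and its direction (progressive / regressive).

/u/→[y] /ɤ/→[e] /ɯ/→[i].
Vowels agree with the first vowel, so the harmony is progressive.

vowel harmony, progressive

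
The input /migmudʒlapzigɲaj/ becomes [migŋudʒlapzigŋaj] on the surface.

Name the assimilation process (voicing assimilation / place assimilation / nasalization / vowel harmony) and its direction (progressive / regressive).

place assimilation, progressive

/m/→[ŋ] /ɲ/→[ŋ].
Each target copies a feature from the preceding segment, so the direction is progressive.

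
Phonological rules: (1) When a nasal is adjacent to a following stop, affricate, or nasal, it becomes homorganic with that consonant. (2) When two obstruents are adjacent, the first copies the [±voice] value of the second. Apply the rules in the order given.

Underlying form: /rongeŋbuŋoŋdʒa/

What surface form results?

Rule 1: /n/ before /g/ (velar) → [ŋ]
Rule 1: /ŋ/ before /b/ (labial) → [m]
Rule 1: /ŋ/ before /dʒ/ (palatal) → [ɲ]
After rule 1: roŋgembuŋoɲdʒa
Rule 2: no segment meets the rule's conditions; no change.

[roŋgembuŋoɲdʒa]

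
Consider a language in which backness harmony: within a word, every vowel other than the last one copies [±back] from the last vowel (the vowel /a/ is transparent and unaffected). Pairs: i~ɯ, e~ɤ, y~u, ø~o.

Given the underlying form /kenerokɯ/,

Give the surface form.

/e/ harmonizes with /ɯ/ ([+back]) → [ɤ]
/e/ harmonizes with /ɯ/ ([+back]) → [ɤ]

[kɤnɤrokɯ]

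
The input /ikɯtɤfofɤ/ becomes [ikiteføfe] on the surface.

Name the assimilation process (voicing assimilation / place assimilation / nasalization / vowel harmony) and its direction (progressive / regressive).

/ɯ/→[i] /ɤ/→[e] /o/→[ø] /ɤ/→[e].
Vowels agree with the first vowel, so the harmony is progressive.

vowel harmony, progressive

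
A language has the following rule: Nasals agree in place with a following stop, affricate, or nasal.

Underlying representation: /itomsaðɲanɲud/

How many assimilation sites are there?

1

/n/ before /ɲ/ (palatal) → [ɲ]
1 segment changes.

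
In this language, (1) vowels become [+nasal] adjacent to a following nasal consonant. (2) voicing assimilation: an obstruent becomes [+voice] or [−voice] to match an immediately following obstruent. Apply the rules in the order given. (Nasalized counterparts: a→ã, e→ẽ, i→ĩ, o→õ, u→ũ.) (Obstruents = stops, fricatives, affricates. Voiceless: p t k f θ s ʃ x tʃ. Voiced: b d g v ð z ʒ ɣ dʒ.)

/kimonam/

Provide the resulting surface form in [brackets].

Rule 1: /i/ before nasal /m/ → [ĩ]
Rule 1: /o/ before nasal /n/ → [õ]
Rule 1: /a/ before nasal /m/ → [ã]
After rule 1: kĩmõnãm
Rule 2: no segment meets the rule's conditions; no change.

[kĩmõnãm]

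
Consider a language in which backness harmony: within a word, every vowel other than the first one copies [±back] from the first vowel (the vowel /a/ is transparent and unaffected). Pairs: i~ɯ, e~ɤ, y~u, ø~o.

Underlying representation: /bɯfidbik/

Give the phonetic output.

/i/ harmonizes with /ɯ/ ([+back]) → [ɯ]
/i/ harmonizes with /ɯ/ ([+back]) → [ɯ]

[bɯfɯdbɯk]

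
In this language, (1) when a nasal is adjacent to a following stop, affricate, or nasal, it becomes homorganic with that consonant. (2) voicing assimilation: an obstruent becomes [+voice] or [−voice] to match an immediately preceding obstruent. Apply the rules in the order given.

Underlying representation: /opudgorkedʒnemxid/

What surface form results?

Rule 1: no segment meets the rule's conditions; no change.
After rule 1: opudgorkedʒnemxid
Rule 2: no segment meets the rule's conditions; no change.

[opudgorkedʒnemxid]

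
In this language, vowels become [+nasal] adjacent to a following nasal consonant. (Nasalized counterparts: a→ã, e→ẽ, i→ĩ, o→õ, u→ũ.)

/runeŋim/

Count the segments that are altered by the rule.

/u/ before nasal /n/ → [ũ]
/e/ before nasal /ŋ/ → [ẽ]
/i/ before nasal /m/ → [ĩ]
3 segments change.

3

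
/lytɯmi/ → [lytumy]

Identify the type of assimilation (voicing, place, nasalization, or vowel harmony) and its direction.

/ɯ/→[u] /i/→[y].
Vowels agree with the first vowel, so the harmony is progressive.

vowel harmony, progressive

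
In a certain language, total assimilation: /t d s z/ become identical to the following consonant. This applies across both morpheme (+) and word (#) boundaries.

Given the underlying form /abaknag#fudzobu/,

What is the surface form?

[abaknag#fuzzobu]

/d/ before /z/ → [z] (total assimilation)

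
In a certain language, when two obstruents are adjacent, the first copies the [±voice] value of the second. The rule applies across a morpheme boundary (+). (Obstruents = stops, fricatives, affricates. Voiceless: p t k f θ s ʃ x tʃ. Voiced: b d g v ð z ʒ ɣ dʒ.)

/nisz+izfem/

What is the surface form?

/s/ before /z/ (voiced) → [z]
/z/ before /f/ (voiceless) → [s]

[nizz+isfem]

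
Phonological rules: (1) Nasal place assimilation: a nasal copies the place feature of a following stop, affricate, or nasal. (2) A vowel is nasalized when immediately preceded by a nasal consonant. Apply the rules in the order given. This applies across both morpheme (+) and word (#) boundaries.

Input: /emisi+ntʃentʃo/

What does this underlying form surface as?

Rule 1: /n/ before /tʃ/ (palatal) → [ɲ]
Rule 1: /n/ before /tʃ/ (palatal) → [ɲ]
After rule 1: emisi+ɲtʃeɲtʃo
Rule 2: /i/ after nasal /m/ → [ĩ]

[emĩsi+ɲtʃeɲtʃo]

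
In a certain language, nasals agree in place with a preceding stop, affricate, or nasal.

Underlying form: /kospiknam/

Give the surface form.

[kospikŋam]

/n/ after /k/ (velar) → [ŋ]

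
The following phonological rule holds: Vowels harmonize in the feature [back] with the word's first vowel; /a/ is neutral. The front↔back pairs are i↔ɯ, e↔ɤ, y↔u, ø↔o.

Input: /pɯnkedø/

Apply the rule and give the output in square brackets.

/e/ harmonizes with /ɯ/ ([+back]) → [ɤ]
/ø/ harmonizes with /ɯ/ ([+back]) → [o]

[pɯnkɤdo]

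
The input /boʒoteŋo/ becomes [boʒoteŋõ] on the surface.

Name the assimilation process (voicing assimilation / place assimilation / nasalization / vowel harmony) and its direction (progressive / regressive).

nasalization, progressive

/o/→[õ].
Each target copies a feature from the preceding segment, so the direction is progressive.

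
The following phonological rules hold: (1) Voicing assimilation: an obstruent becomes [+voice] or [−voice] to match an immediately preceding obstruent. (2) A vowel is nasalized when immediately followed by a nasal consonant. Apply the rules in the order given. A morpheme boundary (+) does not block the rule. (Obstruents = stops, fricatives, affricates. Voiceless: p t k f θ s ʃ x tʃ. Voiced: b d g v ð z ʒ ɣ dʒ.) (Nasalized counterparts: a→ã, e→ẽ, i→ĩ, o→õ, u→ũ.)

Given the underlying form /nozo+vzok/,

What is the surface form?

Rule 1: no segment meets the rule's conditions; no change.
After rule 1: nozo+vzok
Rule 2: no segment meets the rule's conditions; no change.

[nozo+vzok]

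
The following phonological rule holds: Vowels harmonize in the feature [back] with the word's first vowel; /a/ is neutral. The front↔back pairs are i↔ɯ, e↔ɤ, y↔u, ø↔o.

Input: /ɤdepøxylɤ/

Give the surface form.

/e/ harmonizes with /ɤ/ ([+back]) → [ɤ]
/ø/ harmonizes with /ɤ/ ([+back]) → [o]
/y/ harmonizes with /ɤ/ ([+back]) → [u]

[ɤdɤpoxulɤ]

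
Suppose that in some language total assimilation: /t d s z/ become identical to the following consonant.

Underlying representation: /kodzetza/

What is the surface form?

[kozzezza]

/d/ before /z/ → [z] (total assimilation)
/t/ before /z/ → [z] (total assimilation)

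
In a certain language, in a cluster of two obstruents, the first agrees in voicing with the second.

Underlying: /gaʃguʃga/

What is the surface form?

[gaʒguʒga]

/ʃ/ before /g/ (voiced) → [ʒ]
/ʃ/ before /g/ (voiced) → [ʒ]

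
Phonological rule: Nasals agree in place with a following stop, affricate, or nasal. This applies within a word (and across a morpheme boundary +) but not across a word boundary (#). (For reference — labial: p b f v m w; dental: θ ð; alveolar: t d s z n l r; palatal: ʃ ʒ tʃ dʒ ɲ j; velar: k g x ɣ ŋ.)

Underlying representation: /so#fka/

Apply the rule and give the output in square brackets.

[so#fka]

no segment meets the rule's conditions; no change.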